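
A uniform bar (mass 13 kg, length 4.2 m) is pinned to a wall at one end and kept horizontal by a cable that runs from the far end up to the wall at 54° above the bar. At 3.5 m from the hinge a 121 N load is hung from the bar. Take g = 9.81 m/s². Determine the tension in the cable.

Take torques about the hinge: T sin 54° · 4.2 = 13×9.81×2.1 + 121×3.5 = 691.31 N·m.
So T = 691.31 / (0.8090 × 4.2) = 203.45 N.

T ≈ 203 N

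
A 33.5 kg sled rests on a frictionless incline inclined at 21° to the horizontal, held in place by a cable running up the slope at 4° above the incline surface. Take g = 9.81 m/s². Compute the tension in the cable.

T ≈ 118 N

Take axes along and perpendicular to the incline. Weight components: W sin 21° = 117.8 N down-slope, W cos 21° = 306.8 N into the surface.
Along incline: T cos 4° = W sin 21° → T = 118.1 N.
Perpendicular: N = W cos 21° − T sin 4° = 298.6 N.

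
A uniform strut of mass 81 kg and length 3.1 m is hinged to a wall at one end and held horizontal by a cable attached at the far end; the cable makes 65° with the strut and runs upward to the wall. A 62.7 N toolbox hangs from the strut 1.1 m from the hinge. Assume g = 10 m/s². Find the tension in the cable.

Take torques about the hinge: T sin 65° · 3.1 = 81×10×1.55 + 62.7×1.1 = 1324.5 N·m.
So T = 1324.5 / (0.9063 × 3.1) = 471.42 N.

T ≈ 471 N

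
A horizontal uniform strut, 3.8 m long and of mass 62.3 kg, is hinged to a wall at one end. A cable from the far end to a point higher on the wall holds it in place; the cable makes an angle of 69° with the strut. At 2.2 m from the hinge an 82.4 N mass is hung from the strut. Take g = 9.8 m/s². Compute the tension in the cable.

T ≈ 378 N

Take torques about the hinge: T sin 69° · 3.8 = 62.3×9.8×1.9 + 82.4×2.2 = 1341.3 N·m.
So T = 1341.3 / (0.9336 × 3.8) = 378.09 N.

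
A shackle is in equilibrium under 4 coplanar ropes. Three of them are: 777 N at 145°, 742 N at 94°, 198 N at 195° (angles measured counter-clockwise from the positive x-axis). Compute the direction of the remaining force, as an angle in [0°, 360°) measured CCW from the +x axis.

θ ≈ 308°

Sum the known components: ΣF_x = -879.5 N, ΣF_y = 1135 N.
For equilibrium the remaining force must supply (−ΣF_x, −ΣF_y) = (879.5, -1135) N.
Magnitude = √((879.5)² + (-1135)²) = 1436 N; direction = atan2(-1135, 879.5) = 307.8°.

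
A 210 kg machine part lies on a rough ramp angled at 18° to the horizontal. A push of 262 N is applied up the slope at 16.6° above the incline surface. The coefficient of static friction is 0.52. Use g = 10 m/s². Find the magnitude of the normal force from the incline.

Axes along / perpendicular to the incline. W sin 18° = 648.9 N down-slope; W cos 18° = 1997 N into the surface.
Perpendicular: N = W cos 18° − P sin 16.6° = 1997 − 74.85 = 1922 N.
Along incline: P cos 16.6° + f = W sin 18° (friction acts up-slope) → f = 648.9 − 251.1 = 397.9 N.
|f| = 397.9 N ≤ μN = 999.6 N, so the machine part is indeed static.

N ≈ 1920 N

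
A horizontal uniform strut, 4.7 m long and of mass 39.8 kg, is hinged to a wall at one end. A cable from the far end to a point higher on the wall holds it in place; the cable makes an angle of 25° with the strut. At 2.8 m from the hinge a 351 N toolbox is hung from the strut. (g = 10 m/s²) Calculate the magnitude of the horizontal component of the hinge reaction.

H_x ≈ 875 N

Take torques about the hinge: T sin 25° · 4.7 = 39.8×10×2.35 + 351×2.8 = 1918.1 N·m.
So T = 1918.1 / (0.4226 × 4.7) = 965.66 N.
ΣF_x = 0: H_x = T cos 25° = 875.19 N.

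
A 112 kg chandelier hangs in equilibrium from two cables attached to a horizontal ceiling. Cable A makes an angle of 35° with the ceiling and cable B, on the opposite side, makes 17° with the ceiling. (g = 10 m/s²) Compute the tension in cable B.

Weight W = 112 × 10 = 1120 N acts straight down.
Horizontal: T_A cos 35° = T_B cos 17°  →  T_A = 1.167 T_B.
Vertical: T_A sin 35° + T_B sin 17° = 1120.
Substituting the horizontal relation into the vertical equation gives 0.962 T_B = 1120, so T_B = 1164 N.

T_B ≈ 1160 N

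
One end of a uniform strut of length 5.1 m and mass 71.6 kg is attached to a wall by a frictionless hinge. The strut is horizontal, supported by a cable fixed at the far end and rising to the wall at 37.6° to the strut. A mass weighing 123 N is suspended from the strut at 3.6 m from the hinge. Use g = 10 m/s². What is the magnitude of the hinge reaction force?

Take torques about the hinge: T sin 37.6° · 5.1 = 71.6×10×2.55 + 123×3.6 = 2268.6 N·m.
So T = 2268.6 / (0.6101 × 5.1) = 729.05 N.
ΣF_x = 0: H_x = T cos 37.6° = 577.62 N.
ΣF_y = 0: H_y = (71.6×10 + 123) − T sin 37.6° = 839 − 444.82 = 394.18 N.
|H| = √(H_x² + H_y²) = √((577.62)² + (394.18)²) = 699.3 N.

|H| ≈ 699 N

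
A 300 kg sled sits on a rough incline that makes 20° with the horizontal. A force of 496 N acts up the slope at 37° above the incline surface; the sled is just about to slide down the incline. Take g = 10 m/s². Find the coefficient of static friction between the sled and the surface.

On the verge of sliding down the incline, friction is at its maximum μN and acts up the slope.
Perpendicular to incline: N = W cos 20° − P sin 37° = 2819 − 298.5 = 2521 N.
Along incline: P cos 37° + μN = W sin 20° → μ = (W sin 20° − P cos 37°) / N = 0.2499.

μ ≈ 0.250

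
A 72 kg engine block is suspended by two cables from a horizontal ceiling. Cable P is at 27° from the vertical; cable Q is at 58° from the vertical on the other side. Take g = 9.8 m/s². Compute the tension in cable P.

T_P ≈ 601 N

Angles from the horizontal: cable P is 90° − 27° = 63°, cable Q is 90° − 58° = 32°.
Weight W = 72 × 9.8 = 705.6 N acts straight down.
Horizontal: T_P cos 63° = T_Q cos 32°  →  T_Q = 0.5353 T_P.
Vertical: T_P sin 63° + T_Q sin 32° = 705.6.
Substituting the horizontal relation into the vertical equation gives 1.175 T_P = 705.6, so T_P = 600.7 N.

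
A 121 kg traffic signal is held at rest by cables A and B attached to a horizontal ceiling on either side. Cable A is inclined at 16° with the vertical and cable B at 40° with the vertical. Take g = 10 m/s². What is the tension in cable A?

T_A ≈ 938 N

Angles from the horizontal: cable A is 90° − 16° = 74°, cable B is 90° − 40° = 50°.
Weight W = 121 × 10 = 1210 N acts straight down.
Horizontal: T_A cos 74° = T_B cos 50°  →  T_B = 0.4288 T_A.
Vertical: T_A sin 74° + T_B sin 50° = 1210.
Substituting the horizontal relation into the vertical equation gives 1.29 T_A = 1210, so T_A = 938.2 N.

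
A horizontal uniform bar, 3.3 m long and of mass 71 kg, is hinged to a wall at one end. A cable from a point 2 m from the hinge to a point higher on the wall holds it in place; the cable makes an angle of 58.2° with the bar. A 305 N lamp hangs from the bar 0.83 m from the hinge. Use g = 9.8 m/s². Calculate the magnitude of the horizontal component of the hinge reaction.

Take torques about the hinge: T sin 58.2° · 2 = 71×9.8×1.65 + 305×0.83 = 1401.2 N·m.
So T = 1401.2 / (0.8499 × 2) = 824.35 N.
ΣF_x = 0: H_x = T cos 58.2° = 434.4 N.

H_x ≈ 434 N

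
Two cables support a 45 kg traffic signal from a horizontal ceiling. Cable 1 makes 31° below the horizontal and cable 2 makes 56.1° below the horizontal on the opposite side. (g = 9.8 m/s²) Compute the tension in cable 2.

T_2 ≈ 378 N

Weight W = 45 × 9.8 = 441 N acts straight down.
Horizontal: T_1 cos 31° = T_2 cos 56.1°  →  T_1 = 0.6507 T_2.
Vertical: T_1 sin 31° + T_2 sin 56.1° = 441.
Substituting the horizontal relation into the vertical equation gives 1.165 T_2 = 441, so T_2 = 378.5 N.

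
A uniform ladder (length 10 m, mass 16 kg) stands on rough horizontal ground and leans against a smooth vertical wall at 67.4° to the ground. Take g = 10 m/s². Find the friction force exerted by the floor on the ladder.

Torques about the foot: N_wall · 10 sin 67.4° = 16×10×5 cos 67.4° → N_wall = 33.301 N.
ΣF_x = 0: f_floor = N_wall = 33.301 N.

f ≈ 33.3 N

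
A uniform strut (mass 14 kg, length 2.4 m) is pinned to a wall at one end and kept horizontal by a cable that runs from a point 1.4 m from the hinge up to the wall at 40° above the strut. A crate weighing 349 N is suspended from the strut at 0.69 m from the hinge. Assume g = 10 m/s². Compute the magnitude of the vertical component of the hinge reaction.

|H_y| ≈ 197 N

Take torques about the hinge: T sin 40° · 1.4 = 14×10×1.2 + 349×0.69 = 408.81 N·m.
So T = 408.81 / (0.6428 × 1.4) = 454.28 N.
ΣF_y = 0: H_y = (14×10 + 349) − T sin 40° = 489 − 292.01 = 196.99 N.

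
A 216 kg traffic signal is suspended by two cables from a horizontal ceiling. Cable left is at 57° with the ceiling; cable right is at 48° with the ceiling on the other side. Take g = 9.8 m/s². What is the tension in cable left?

Weight W = 216 × 9.8 = 2117 N acts straight down.
Horizontal: T_left cos 57° = T_right cos 48°  →  T_right = 0.814 T_left.
Vertical: T_left sin 57° + T_right sin 48° = 2117.
Substituting the horizontal relation into the vertical equation gives 1.444 T_left = 2117, so T_left = 1466 N.

T_left ≈ 1470 N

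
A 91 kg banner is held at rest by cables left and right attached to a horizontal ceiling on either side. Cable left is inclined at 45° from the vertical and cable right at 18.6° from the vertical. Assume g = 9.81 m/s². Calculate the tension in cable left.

Angles from the horizontal: cable left is 90° − 45° = 45°, cable right is 90° − 18.6° = 71.4°.
Weight W = 91 × 9.81 = 892.7 N acts straight down.
Horizontal: T_left cos 45° = T_right cos 71.4°  →  T_right = 2.217 T_left.
Vertical: T_left sin 45° + T_right sin 71.4° = 892.7.
Substituting the horizontal relation into the vertical equation gives 2.808 T_left = 892.7, so T_left = 317.9 N.

T_left ≈ 318 N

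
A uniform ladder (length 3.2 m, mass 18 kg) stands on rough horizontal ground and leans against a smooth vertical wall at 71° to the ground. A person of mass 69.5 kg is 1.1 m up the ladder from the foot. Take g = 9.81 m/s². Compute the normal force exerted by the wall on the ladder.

Torques about the foot: N_wall · 3.2 sin 71° = 18×9.81×1.6 cos 71° + 69.5×9.81×1.1 cos 71° → N_wall = 111.1 N.

N_wall ≈ 111 N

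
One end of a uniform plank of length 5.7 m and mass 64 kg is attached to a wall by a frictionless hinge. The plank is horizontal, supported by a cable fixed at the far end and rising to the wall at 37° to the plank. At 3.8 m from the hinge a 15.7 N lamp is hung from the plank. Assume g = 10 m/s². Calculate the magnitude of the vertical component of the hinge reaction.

|H_y| ≈ 325 N

Take torques about the hinge: T sin 37° · 5.7 = 64×10×2.85 + 15.7×3.8 = 1883.7 N·m.
So T = 1883.7 / (0.6018 × 5.7) = 549.12 N.
ΣF_y = 0: H_y = (64×10 + 15.7) − T sin 37° = 655.7 − 330.47 = 325.23 N.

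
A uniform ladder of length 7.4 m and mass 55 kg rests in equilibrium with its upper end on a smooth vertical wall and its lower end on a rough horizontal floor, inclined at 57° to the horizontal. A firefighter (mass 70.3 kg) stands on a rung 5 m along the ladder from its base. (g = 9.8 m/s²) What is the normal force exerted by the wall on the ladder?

Torques about the foot: N_wall · 7.4 sin 57° = 55×9.8×3.7 cos 57° + 70.3×9.8×5 cos 57° → N_wall = 477.31 N.

N_wall ≈ 477 N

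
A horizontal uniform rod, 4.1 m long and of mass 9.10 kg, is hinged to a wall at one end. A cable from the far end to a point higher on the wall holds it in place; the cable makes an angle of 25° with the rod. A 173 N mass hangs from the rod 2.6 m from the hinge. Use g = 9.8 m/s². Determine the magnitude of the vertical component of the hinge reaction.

|H_y| ≈ 108 N

Take torques about the hinge: T sin 25° · 4.1 = 9.10×9.8×2.05 + 173×2.6 = 632.62 N·m.
So T = 632.62 / (0.4226 × 4.1) = 365.1 N.
ΣF_y = 0: H_y = (9.10×9.8 + 173) − T sin 25° = 262.18 − 154.3 = 107.88 N.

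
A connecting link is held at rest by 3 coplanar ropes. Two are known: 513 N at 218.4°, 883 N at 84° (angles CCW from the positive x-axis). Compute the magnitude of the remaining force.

Sum the known components: ΣF_x = -309.7 N, ΣF_y = 559.5 N.
For equilibrium the remaining force must supply (−ΣF_x, −ΣF_y) = (309.7, -559.5) N.
Magnitude = √((309.7)² + (-559.5)²) = 639.5 N; direction = atan2(-559.5, 309.7) = 299.0°.

F ≈ 640 N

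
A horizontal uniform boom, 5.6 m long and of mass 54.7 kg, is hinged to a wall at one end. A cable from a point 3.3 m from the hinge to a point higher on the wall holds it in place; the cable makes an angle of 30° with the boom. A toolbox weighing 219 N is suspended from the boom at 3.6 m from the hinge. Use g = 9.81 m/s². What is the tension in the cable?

T ≈ 1390 N

Take torques about the hinge: T sin 30° · 3.3 = 54.7×9.81×2.8 + 219×3.6 = 2290.9 N·m.
So T = 2290.9 / (0.5000 × 3.3) = 1388.4 N.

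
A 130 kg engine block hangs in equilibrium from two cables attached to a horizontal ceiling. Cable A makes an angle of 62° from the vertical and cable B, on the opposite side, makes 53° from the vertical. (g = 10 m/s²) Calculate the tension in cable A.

Angles from the horizontal: cable A is 90° − 62° = 28°, cable B is 90° − 53° = 37°.
Weight W = 130 × 10 = 1300 N acts straight down.
Horizontal: T_A cos 28° = T_B cos 37°  →  T_B = 1.106 T_A.
Vertical: T_A sin 28° + T_B sin 37° = 1300.
Substituting the horizontal relation into the vertical equation gives 1.135 T_A = 1300, so T_A = 1146 N.

T_A ≈ 1150 N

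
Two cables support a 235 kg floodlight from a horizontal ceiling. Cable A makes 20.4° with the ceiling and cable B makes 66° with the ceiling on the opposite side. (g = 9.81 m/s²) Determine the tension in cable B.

T_B ≈ 2170 N

Weight W = 235 × 9.81 = 2305 N acts straight down.
Horizontal: T_A cos 20.4° = T_B cos 66°  →  T_A = 0.434 T_B.
Vertical: T_A sin 20.4° + T_B sin 66° = 2305.
Substituting the horizontal relation into the vertical equation gives 1.065 T_B = 2305, so T_B = 2165 N.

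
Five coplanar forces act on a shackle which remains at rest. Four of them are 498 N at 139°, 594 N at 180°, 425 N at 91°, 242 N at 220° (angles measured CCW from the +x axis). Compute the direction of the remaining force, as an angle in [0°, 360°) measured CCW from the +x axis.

Sum the known components: ΣF_x = -1163 N, ΣF_y = 596.1 N.
For equilibrium the remaining force must supply (−ΣF_x, −ΣF_y) = (1163, -596.1) N.
Magnitude = √((1163)² + (-596.1)²) = 1307 N; direction = atan2(-596.1, 1163) = 332.9°.

θ ≈ 333°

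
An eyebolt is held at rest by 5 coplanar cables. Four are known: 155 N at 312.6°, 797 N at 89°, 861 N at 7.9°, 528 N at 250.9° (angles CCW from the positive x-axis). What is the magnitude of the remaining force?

Sum the known components: ΣF_x = 798.9 N, ΣF_y = 302.2 N.
For equilibrium the remaining force must supply (−ΣF_x, −ΣF_y) = (-798.9, -302.2) N.
Magnitude = √((-798.9)² + (-302.2)²) = 854.1 N; direction = atan2(-302.2, -798.9) = 200.7°.

F ≈ 854 N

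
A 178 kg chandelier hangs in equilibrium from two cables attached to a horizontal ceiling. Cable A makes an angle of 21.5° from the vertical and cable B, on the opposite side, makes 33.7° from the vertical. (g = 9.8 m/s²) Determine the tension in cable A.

Angles from the horizontal: cable A is 90° − 21.5° = 68.5°, cable B is 90° − 33.7° = 56.3°.
Weight W = 178 × 9.8 = 1744 N acts straight down.
Horizontal: T_A cos 68.5° = T_B cos 56.3°  →  T_B = 0.6605 T_A.
Vertical: T_A sin 68.5° + T_B sin 56.3° = 1744.
Substituting the horizontal relation into the vertical equation gives 1.48 T_A = 1744, so T_A = 1179 N.

T_A ≈ 1180 N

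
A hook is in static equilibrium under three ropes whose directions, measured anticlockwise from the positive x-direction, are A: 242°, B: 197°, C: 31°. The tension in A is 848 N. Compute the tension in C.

T_C ≈ 2480 N

Resolve: ΣF_x = 848 cos 242° + T_B cos 197° + T_C cos 31° = 0.
        ΣF_y = 848 sin 242° + T_B sin 197° + T_C sin 31° = 0.
The known terms sum to (-398.1, -748.7) N, so -0.9563 T_B + 0.8572 T_C = 398.1 and -0.2924 T_B + 0.5150 T_C = 748.7.
Solving simultaneously: T_B = 1805 N, T_C = 2479 N.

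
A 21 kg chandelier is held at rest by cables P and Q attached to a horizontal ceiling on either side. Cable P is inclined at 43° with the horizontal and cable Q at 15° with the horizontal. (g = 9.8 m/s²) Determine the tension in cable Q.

Weight W = 21 × 9.8 = 205.8 N acts straight down.
Horizontal: T_P cos 43° = T_Q cos 15°  →  T_P = 1.321 T_Q.
Vertical: T_P sin 43° + T_Q sin 15° = 205.8.
Substituting the horizontal relation into the vertical equation gives 1.16 T_Q = 205.8, so T_Q = 177.5 N.

T_Q ≈ 177 N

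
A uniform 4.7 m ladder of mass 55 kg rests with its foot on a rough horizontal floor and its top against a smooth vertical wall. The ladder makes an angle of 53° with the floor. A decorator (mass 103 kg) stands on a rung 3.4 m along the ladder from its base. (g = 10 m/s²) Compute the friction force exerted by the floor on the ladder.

Torques about the foot: N_wall · 4.7 sin 53° = 55×10×2.35 cos 53° + 103×10×3.4 cos 53° → N_wall = 768.71 N.
ΣF_x = 0: f_floor = N_wall = 768.71 N.

f ≈ 769 N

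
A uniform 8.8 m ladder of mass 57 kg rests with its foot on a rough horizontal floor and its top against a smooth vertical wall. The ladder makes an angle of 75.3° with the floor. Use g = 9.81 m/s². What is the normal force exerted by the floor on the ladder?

ΣF_y = 0: N_floor = 57×9.81 = 559.17 N.

N_floor ≈ 559 N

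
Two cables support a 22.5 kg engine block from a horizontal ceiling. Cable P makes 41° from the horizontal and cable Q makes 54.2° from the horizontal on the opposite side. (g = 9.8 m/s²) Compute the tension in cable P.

T_P ≈ 130 N

Weight W = 22.5 × 9.8 = 220.5 N acts straight down.
Horizontal: T_P cos 41° = T_Q cos 54.2°  →  T_Q = 1.29 T_P.
Vertical: T_P sin 41° + T_Q sin 54.2° = 220.5.
Substituting the horizontal relation into the vertical equation gives 1.702 T_P = 220.5, so T_P = 129.5 N.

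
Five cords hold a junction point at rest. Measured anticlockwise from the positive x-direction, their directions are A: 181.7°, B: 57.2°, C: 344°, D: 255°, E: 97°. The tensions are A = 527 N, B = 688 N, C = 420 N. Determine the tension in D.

T_D ≈ 807 N

Resolve: ΣF_x = 527 cos 181.7° + 688 cos 57.2° + 420 cos 344° + T_D cos 255° + T_E cos 97° = 0.
        ΣF_y = 527 sin 181.7° + 688 sin 57.2° + 420 sin 344° + T_D sin 255° + T_E sin 97° = 0.
The known terms sum to (249.7, 446.9) N, so -0.2588 T_D − 0.1219 T_E = -249.7 and -0.9659 T_D + 0.9925 T_E = -446.9.
Solving simultaneously: T_D = 806.9 N, T_E = 335 N.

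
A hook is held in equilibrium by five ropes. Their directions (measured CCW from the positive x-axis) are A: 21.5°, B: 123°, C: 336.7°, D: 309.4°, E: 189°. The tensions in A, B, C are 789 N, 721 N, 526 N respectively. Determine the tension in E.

Resolve: ΣF_x = 789 cos 21.5° + 721 cos 123° + 526 cos 336.7° + T_D cos 309.4° + T_E cos 189° = 0.
        ΣF_y = 789 sin 21.5° + 721 sin 123° + 526 sin 336.7° + T_D sin 309.4° + T_E sin 189° = 0.
The known terms sum to (824.5, 685.8) N, so 0.6347 T_D − 0.9877 T_E = -824.5 and -0.7727 T_D − 0.1564 T_E = -685.8.
Solving simultaneously: T_D = 635.8 N, T_E = 1243 N.

T_E ≈ 1240 N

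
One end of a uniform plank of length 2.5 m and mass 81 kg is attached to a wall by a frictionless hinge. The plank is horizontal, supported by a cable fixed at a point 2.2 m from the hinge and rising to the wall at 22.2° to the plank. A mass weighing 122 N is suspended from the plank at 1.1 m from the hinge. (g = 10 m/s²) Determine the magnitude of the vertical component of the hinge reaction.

Take torques about the hinge: T sin 22.2° · 2.2 = 81×10×1.25 + 122×1.1 = 1146.7 N·m.
So T = 1146.7 / (0.3778 × 2.2) = 1379.5 N.
ΣF_y = 0: H_y = (81×10 + 122) − T sin 22.2° = 932 − 521.23 = 410.77 N.

|H_y| ≈ 411 N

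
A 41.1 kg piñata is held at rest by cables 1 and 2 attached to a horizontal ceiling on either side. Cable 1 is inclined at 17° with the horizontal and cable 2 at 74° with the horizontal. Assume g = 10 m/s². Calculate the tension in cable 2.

Weight W = 41.1 × 10 = 411 N acts straight down.
Horizontal: T_1 cos 17° = T_2 cos 74°  →  T_1 = 0.2882 T_2.
Vertical: T_1 sin 17° + T_2 sin 74° = 411.
Substituting the horizontal relation into the vertical equation gives 1.046 T_2 = 411, so T_2 = 393.1 N.

T_2 ≈ 393 N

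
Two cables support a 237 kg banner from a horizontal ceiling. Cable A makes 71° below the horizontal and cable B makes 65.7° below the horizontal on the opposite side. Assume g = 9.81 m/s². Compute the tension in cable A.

T_A ≈ 1400 N

Weight W = 237 × 9.81 = 2325 N acts straight down.
Horizontal: T_A cos 71° = T_B cos 65.7°  →  T_B = 0.7911 T_A.
Vertical: T_A sin 71° + T_B sin 65.7° = 2325.
Substituting the horizontal relation into the vertical equation gives 1.667 T_A = 2325, so T_A = 1395 N.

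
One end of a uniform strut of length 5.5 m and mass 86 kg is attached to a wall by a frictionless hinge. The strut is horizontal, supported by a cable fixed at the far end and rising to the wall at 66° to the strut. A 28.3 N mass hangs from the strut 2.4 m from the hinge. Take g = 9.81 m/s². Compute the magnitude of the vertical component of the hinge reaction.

Take torques about the hinge: T sin 66° · 5.5 = 86×9.81×2.75 + 28.3×2.4 = 2388 N·m.
So T = 2388 / (0.9135 × 5.5) = 475.27 N.
ΣF_y = 0: H_y = (86×9.81 + 28.3) − T sin 66° = 871.96 − 434.18 = 437.78 N.

|H_y| ≈ 438 N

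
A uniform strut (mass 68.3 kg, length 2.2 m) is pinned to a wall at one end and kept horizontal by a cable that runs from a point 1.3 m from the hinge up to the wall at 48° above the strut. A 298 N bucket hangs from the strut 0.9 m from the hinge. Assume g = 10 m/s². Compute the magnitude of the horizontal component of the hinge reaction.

Take torques about the hinge: T sin 48° · 1.3 = 68.3×10×1.1 + 298×0.9 = 1019.5 N·m.
So T = 1019.5 / (0.7431 × 1.3) = 1055.3 N.
ΣF_x = 0: H_x = T cos 48° = 706.12 N.

H_x ≈ 706 N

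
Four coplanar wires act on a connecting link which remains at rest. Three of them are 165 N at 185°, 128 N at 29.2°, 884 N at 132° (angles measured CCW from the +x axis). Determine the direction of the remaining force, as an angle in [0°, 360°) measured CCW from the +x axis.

θ ≈ 312°

Sum the known components: ΣF_x = -644.1 N, ΣF_y = 705 N.
For equilibrium the remaining force must supply (−ΣF_x, −ΣF_y) = (644.1, -705) N.
Magnitude = √((644.1)² + (-705)²) = 955 N; direction = atan2(-705, 644.1) = 312.4°.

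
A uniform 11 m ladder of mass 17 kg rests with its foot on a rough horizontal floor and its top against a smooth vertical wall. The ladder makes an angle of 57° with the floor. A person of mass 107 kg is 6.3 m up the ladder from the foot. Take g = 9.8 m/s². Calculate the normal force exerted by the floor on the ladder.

ΣF_y = 0: N_floor = 17×9.8 + 107×9.8 = 1215.2 N.

N_floor ≈ 1220 N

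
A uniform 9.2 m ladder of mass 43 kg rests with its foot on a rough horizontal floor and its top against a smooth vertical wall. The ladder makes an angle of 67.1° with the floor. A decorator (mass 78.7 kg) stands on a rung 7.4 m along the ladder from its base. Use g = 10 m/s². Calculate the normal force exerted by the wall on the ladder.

N_wall ≈ 358 N

Torques about the foot: N_wall · 9.2 sin 67.1° = 43×10×4.6 cos 67.1° + 78.7×10×7.4 cos 67.1° → N_wall = 358.22 N.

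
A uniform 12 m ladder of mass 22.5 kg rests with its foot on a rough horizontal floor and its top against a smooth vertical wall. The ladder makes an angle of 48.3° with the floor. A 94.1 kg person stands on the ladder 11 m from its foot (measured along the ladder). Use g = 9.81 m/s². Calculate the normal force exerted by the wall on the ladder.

Torques about the foot: N_wall · 12 sin 48.3° = 22.5×9.81×6 cos 48.3° + 94.1×9.81×11 cos 48.3° → N_wall = 852.26 N.

N_wall ≈ 852 N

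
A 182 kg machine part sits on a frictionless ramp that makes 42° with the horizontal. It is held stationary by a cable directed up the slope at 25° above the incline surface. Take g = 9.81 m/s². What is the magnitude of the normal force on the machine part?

Take axes along and perpendicular to the incline. Weight components: W sin 42° = 1195 N down-slope, W cos 42° = 1327 N into the surface.
Along incline: T cos 25° = W sin 42° → T = 1318 N.
Perpendicular: N = W cos 42° − T sin 25° = 769.7 N.

N ≈ 770 N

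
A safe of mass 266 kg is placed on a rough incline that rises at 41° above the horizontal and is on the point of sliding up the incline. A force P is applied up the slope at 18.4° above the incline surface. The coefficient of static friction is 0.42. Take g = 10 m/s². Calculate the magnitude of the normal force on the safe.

N ≈ 1250 N

On the verge of sliding up the incline, friction equals μN and acts down the slope.
Perpendicular: N + P sin 18.4° = W cos 41° = 2008 N.
Along incline: P cos 18.4° = W sin 41° + μN  with W sin 41° = 1745 N.
Solving the pair for P and N: P = 2393 N, N = 1252 N (and f = μN = 525.9 N).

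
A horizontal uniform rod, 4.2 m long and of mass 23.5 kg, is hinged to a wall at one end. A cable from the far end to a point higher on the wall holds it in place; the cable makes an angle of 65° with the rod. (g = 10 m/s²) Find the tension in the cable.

Take torques about the hinge: T sin 65° · 4.2 = 23.5×10×2.1 = 493.5 N·m.
So T = 493.5 / (0.9063 × 4.2) = 129.65 N.

T ≈ 130 N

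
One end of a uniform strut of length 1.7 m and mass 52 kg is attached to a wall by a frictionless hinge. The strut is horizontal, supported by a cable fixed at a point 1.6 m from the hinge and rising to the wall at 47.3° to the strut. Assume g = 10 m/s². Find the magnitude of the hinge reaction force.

|H| ≈ 353 N

Take torques about the hinge: T sin 47.3° · 1.6 = 52×10×0.85 = 442 N·m.
So T = 442 / (0.7349 × 1.6) = 375.89 N.
ΣF_x = 0: H_x = T cos 47.3° = 254.92 N.
ΣF_y = 0: H_y = (52×10) − T sin 47.3° = 520 − 276.25 = 243.75 N.
|H| = √(H_x² + H_y²) = √((254.92)² + (243.75)²) = 352.7 N.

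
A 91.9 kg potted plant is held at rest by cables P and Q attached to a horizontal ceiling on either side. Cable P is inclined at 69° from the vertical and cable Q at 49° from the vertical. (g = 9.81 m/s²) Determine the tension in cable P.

Angles from the horizontal: cable P is 90° − 69° = 21°, cable Q is 90° − 49° = 41°.
Weight W = 91.9 × 9.81 = 901.5 N acts straight down.
Horizontal: T_P cos 21° = T_Q cos 41°  →  T_Q = 1.237 T_P.
Vertical: T_P sin 21° + T_Q sin 41° = 901.5.
Substituting the horizontal relation into the vertical equation gives 1.17 T_P = 901.5, so T_P = 770.6 N.

T_P ≈ 771 N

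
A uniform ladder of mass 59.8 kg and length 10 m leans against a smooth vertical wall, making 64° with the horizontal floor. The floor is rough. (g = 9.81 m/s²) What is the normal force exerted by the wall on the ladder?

N_wall ≈ 143 N

Torques about the foot: N_wall · 10 sin 64° = 59.8×9.81×5 cos 64° → N_wall = 143.06 N.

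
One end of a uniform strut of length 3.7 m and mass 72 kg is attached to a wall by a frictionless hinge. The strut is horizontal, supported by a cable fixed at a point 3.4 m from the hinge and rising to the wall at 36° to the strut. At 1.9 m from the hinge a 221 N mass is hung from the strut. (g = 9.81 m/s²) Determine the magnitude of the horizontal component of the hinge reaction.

H_x ≈ 699 N

Take torques about the hinge: T sin 36° · 3.4 = 72×9.81×1.85 + 221×1.9 = 1726.6 N·m.
So T = 1726.6 / (0.5878 × 3.4) = 863.96 N.
ΣF_x = 0: H_x = T cos 36° = 698.96 N.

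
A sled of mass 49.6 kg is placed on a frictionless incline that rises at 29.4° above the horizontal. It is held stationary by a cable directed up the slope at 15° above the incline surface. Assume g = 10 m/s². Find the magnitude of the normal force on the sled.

Take axes along and perpendicular to the incline. Weight components: W sin 29.4° = 243.5 N down-slope, W cos 29.4° = 432.1 N into the surface.
Along incline: T cos 15° = W sin 29.4° → T = 252.1 N.
Perpendicular: N = W cos 29.4° − T sin 15° = 366.9 N.

N ≈ 367 N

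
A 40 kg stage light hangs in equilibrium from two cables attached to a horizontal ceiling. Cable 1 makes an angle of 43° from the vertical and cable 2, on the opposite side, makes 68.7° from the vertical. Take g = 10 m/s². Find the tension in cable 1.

Angles from the horizontal: cable 1 is 90° − 43° = 47°, cable 2 is 90° − 68.7° = 21.3°.
Weight W = 40 × 10 = 400 N acts straight down.
Horizontal: T_1 cos 47° = T_2 cos 21.3°  →  T_2 = 0.732 T_1.
Vertical: T_1 sin 47° + T_2 sin 21.3° = 400.
Substituting the horizontal relation into the vertical equation gives 0.9973 T_1 = 400, so T_1 = 401.1 N.

T_1 ≈ 401 N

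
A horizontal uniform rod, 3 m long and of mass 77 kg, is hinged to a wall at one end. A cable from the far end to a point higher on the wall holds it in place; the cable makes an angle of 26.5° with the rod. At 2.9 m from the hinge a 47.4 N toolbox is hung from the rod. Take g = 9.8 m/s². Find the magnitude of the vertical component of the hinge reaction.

|H_y| ≈ 379 N

Take torques about the hinge: T sin 26.5° · 3 = 77×9.8×1.5 + 47.4×2.9 = 1269.4 N·m.
So T = 1269.4 / (0.4462 × 3) = 948.28 N.
ΣF_y = 0: H_y = (77×9.8 + 47.4) − T sin 26.5° = 802 − 423.12 = 378.88 N.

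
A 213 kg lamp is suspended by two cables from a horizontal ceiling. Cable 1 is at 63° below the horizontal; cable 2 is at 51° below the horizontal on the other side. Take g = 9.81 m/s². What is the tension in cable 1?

T_1 ≈ 1440 N

Weight W = 213 × 9.81 = 2090 N acts straight down.
Horizontal: T_1 cos 63° = T_2 cos 51°  →  T_2 = 0.7214 T_1.
Vertical: T_1 sin 63° + T_2 sin 51° = 2090.
Substituting the horizontal relation into the vertical equation gives 1.452 T_1 = 2090, so T_1 = 1439 N.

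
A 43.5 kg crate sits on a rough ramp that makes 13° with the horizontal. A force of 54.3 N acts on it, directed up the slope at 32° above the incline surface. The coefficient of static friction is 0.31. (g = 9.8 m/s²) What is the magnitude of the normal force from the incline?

Axes along / perpendicular to the incline. W sin 13° = 95.9 N down-slope; W cos 13° = 415.4 N into the surface.
Perpendicular: N = W cos 13° − P sin 32° = 415.4 − 28.77 = 386.6 N.
Along incline: P cos 32° + f = W sin 13° (friction acts up-slope) → f = 95.9 − 46.05 = 49.85 N.
|f| = 49.85 N ≤ μN = 119.8 N, so the crate is indeed static.

N ≈ 387 N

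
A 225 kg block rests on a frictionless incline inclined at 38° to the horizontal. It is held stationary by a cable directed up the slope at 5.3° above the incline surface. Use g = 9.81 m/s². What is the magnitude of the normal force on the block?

N ≈ 1610 N

Take axes along and perpendicular to the incline. Weight components: W sin 38° = 1359 N down-slope, W cos 38° = 1739 N into the surface.
Along incline: T cos 5.3° = W sin 38° → T = 1365 N.
Perpendicular: N = W cos 38° − T sin 5.3° = 1613 N.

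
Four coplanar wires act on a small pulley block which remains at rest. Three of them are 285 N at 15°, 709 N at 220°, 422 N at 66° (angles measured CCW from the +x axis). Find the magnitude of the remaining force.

F ≈ 96.3 N

Sum the known components: ΣF_x = -96.19 N, ΣF_y = 3.543 N.
For equilibrium the remaining force must supply (−ΣF_x, −ΣF_y) = (96.19, -3.543) N.
Magnitude = √((96.19)² + (-3.543)²) = 96.26 N; direction = atan2(-3.543, 96.19) = 357.9°.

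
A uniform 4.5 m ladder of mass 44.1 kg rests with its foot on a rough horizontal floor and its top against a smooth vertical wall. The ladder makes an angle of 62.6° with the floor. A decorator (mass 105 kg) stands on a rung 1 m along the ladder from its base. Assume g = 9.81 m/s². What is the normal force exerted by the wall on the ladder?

N_wall ≈ 231 N

Torques about the foot: N_wall · 4.5 sin 62.6° = 44.1×9.81×2.25 cos 62.6° + 105×9.81×1 cos 62.6° → N_wall = 230.78 N.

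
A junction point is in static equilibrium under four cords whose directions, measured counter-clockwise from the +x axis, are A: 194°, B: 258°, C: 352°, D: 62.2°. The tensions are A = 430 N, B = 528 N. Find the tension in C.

T_C ≈ 188 N

Resolve: ΣF_x = 430 cos 194° + 528 cos 258° + T_C cos 352° + T_D cos 62.2° = 0.
        ΣF_y = 430 sin 194° + 528 sin 258° + T_C sin 352° + T_D sin 62.2° = 0.
The known terms sum to (-527, -620.5) N, so 0.9903 T_C + 0.4664 T_D = 527 and -0.1392 T_C + 0.8846 T_D = 620.5.
Solving simultaneously: T_C = 187.9 N, T_D = 731 N.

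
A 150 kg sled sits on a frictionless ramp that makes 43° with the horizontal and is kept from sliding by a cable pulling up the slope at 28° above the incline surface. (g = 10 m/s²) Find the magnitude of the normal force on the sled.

N ≈ 553 N

Take axes along and perpendicular to the incline. Weight components: W sin 43° = 1023 N down-slope, W cos 43° = 1097 N into the surface.
Along incline: T cos 28° = W sin 43° → T = 1159 N.
Perpendicular: N = W cos 43° − T sin 28° = 553.1 N.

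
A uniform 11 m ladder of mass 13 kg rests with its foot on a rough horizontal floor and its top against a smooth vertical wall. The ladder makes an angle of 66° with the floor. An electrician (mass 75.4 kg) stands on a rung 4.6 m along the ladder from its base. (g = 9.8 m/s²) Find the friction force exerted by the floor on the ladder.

f ≈ 166 N

Torques about the foot: N_wall · 11 sin 66° = 13×9.8×5.5 cos 66° + 75.4×9.8×4.6 cos 66° → N_wall = 165.94 N.
ΣF_x = 0: f_floor = N_wall = 165.94 N.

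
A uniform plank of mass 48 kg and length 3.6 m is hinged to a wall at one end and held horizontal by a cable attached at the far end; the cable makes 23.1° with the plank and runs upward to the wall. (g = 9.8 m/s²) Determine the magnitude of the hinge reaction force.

|H| ≈ 599 N

Take torques about the hinge: T sin 23.1° · 3.6 = 48×9.8×1.8 = 846.72 N·m.
So T = 846.72 / (0.3923 × 3.6) = 599.48 N.
ΣF_x = 0: H_x = T cos 23.1° = 551.42 N.
ΣF_y = 0: H_y = (48×9.8) − T sin 23.1° = 470.4 − 235.2 = 235.2 N.
|H| = √(H_x² + H_y²) = √((551.42)² + (235.2)²) = 599.48 N.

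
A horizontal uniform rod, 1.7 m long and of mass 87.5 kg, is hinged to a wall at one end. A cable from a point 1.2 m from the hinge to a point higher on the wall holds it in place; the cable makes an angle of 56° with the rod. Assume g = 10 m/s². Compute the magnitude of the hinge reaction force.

|H| ≈ 490 N

Take torques about the hinge: T sin 56° · 1.2 = 87.5×10×0.85 = 743.75 N·m.
So T = 743.75 / (0.8290 × 1.2) = 747.6 N.
ΣF_x = 0: H_x = T cos 56° = 418.05 N.
ΣF_y = 0: H_y = (87.5×10) − T sin 56° = 875 − 619.79 = 255.21 N.
|H| = √(H_x² + H_y²) = √((418.05)² + (255.21)²) = 489.8 N.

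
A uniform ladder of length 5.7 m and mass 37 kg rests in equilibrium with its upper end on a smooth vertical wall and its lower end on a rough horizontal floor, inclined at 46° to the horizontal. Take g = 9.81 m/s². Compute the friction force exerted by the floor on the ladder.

Torques about the foot: N_wall · 5.7 sin 46° = 37×9.81×2.85 cos 46° → N_wall = 175.26 N.
ΣF_x = 0: f_floor = N_wall = 175.26 N.

f ≈ 175 N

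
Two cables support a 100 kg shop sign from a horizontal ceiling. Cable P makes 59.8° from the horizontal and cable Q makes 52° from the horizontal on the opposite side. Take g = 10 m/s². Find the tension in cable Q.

Weight W = 100 × 10 = 1000 N acts straight down.
Horizontal: T_P cos 59.8° = T_Q cos 52°  →  T_P = 1.224 T_Q.
Vertical: T_P sin 59.8° + T_Q sin 52° = 1000.
Substituting the horizontal relation into the vertical equation gives 1.846 T_Q = 1000, so T_Q = 541.8 N.

T_Q ≈ 542 N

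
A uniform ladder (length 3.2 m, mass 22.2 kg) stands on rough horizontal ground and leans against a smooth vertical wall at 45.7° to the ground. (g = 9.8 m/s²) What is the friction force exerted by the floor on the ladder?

Torques about the foot: N_wall · 3.2 sin 45.7° = 22.2×9.8×1.6 cos 45.7° → N_wall = 106.15 N.
ΣF_x = 0: f_floor = N_wall = 106.15 N.

f ≈ 106 N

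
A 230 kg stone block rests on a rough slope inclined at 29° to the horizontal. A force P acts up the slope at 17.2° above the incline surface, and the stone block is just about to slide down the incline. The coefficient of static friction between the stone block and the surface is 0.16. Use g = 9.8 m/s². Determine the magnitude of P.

P ≈ 856 N

On the verge of sliding down the incline, friction equals μN and acts up the slope.
Perpendicular: N + P sin 17.2° = W cos 29° = 1971 N.
Along incline: P cos 17.2° + μN = W sin 29° with W sin 29° = 1093 N.
Solving the pair for P and N: P = 856.1 N, N = 1718 N (and f = μN = 274.9 N).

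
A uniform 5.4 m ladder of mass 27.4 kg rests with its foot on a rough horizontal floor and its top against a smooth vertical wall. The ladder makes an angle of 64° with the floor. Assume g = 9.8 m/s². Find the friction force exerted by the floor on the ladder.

f ≈ 65.5 N

Torques about the foot: N_wall · 5.4 sin 64° = 27.4×9.8×2.7 cos 64° → N_wall = 65.483 N.
ΣF_x = 0: f_floor = N_wall = 65.483 N.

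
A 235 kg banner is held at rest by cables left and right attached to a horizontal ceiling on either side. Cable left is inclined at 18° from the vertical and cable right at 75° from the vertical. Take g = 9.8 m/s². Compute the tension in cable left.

T_left ≈ 2230 N

Angles from the horizontal: cable left is 90° − 18° = 72°, cable right is 90° − 75° = 15°.
Weight W = 235 × 9.8 = 2303 N acts straight down.
Horizontal: T_left cos 72° = T_right cos 15°  →  T_right = 0.3199 T_left.
Vertical: T_left sin 72° + T_right sin 15° = 2303.
Substituting the horizontal relation into the vertical equation gives 1.034 T_left = 2303, so T_left = 2228 N.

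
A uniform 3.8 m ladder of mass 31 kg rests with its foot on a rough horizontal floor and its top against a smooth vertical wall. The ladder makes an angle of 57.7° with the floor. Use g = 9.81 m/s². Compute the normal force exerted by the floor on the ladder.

N_floor ≈ 304 N

ΣF_y = 0: N_floor = 31×9.81 = 304.11 N.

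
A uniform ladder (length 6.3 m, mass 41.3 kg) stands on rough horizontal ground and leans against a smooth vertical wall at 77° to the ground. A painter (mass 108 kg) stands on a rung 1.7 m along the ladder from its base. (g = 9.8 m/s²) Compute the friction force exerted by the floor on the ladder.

Torques about the foot: N_wall · 6.3 sin 77° = 41.3×9.8×3.15 cos 77° + 108×9.8×1.7 cos 77° → N_wall = 112.66 N.
ΣF_x = 0: f_floor = N_wall = 112.66 N.

f ≈ 113 N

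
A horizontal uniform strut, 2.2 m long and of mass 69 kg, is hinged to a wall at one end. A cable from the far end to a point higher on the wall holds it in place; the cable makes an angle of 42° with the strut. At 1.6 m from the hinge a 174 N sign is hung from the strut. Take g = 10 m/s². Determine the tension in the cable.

T ≈ 705 N

Take torques about the hinge: T sin 42° · 2.2 = 69×10×1.1 + 174×1.6 = 1037.4 N·m.
So T = 1037.4 / (0.6691 × 2.2) = 704.71 N.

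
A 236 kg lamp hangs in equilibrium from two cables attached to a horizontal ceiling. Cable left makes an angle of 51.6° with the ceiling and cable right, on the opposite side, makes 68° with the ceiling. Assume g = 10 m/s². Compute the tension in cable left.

Weight W = 236 × 10 = 2360 N acts straight down.
Horizontal: T_left cos 51.6° = T_right cos 68°  →  T_right = 1.658 T_left.
Vertical: T_left sin 51.6° + T_right sin 68° = 2360.
Substituting the horizontal relation into the vertical equation gives 2.321 T_left = 2360, so T_left = 1017 N.

T_left ≈ 1020 N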